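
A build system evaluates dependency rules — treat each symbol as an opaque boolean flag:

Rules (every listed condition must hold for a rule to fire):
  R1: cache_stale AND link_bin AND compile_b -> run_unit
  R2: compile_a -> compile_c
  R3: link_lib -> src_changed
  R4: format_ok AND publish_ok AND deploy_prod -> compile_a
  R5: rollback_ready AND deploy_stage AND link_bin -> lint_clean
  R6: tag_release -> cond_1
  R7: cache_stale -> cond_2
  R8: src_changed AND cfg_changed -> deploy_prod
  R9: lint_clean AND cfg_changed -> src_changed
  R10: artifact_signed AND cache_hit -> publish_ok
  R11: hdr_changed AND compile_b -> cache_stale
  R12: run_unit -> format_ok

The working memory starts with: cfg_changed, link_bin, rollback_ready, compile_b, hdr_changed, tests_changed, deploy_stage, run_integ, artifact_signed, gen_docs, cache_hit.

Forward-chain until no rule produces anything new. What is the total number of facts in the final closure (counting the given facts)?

21

Round 1: R5 [rollback_ready AND deploy_stage AND link_bin -> lint_clean]; R10 [artifact_signed AND cache_hit -> publish_ok]; R11 [hdr_changed AND compile_b -> cache_stale]. Adds lint_clean, publish_ok, cache_stale.
Round 2: R1 [cache_stale AND link_bin AND compile_b -> run_unit]; R7 [cache_stale -> cond_2]; R9 [lint_clean AND cfg_changed -> src_changed]. Adds run_unit, cond_2, src_changed.
Round 3: R8 [src_changed AND cfg_changed -> deploy_prod]; R12 [run_unit -> format_ok]. Adds deploy_prod, format_ok.
Round 4: R4 [format_ok AND publish_ok AND deploy_prod -> compile_a]. Adds compile_a.
Round 5: R2 [compile_a -> compile_c]. Adds compile_c.
Closure: {artifact_signed, cache_hit, cache_stale, cfg_changed, compile_a, compile_b, compile_c, cond_2, deploy_prod, deploy_stage, format_ok, gen_docs, hdr_changed, link_bin, lint_clean, publish_ok, rollback_ready, run_integ, run_unit, src_changed, tests_changed} — 21 facts.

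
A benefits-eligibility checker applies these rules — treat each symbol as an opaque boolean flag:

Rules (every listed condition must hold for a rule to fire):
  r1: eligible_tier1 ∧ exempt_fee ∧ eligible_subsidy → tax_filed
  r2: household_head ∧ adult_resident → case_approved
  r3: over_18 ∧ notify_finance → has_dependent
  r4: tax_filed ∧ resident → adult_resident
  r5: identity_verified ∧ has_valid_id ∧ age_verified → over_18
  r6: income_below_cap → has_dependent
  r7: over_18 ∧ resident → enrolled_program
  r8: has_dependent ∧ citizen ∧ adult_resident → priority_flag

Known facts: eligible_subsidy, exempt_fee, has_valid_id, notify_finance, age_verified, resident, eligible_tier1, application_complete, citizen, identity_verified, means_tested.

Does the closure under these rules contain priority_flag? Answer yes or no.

Round 1: r1 [eligible_tier1 ∧ exempt_fee ∧ eligible_subsidy → tax_filed]; r5 [identity_verified ∧ has_valid_id ∧ age_verified → over_18]. Adds tax_filed, over_18.
Round 2: r3 [over_18 ∧ notify_finance → has_dependent]; r4 [tax_filed ∧ resident → adult_resident]; r7 [over_18 ∧ resident → enrolled_program]. Adds has_dependent, adult_resident, enrolled_program.
Round 3: r8 [has_dependent ∧ citizen ∧ adult_resident → priority_flag]. Adds priority_flag.
priority_flag appears in round 3, so it is derivable.

yes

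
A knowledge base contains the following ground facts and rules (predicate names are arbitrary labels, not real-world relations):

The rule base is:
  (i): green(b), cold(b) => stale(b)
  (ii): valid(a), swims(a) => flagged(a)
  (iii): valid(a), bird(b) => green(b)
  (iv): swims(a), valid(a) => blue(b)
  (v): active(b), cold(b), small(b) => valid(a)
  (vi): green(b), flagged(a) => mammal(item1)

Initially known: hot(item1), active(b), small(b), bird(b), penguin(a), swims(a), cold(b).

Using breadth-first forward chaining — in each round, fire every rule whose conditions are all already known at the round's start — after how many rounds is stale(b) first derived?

Round 1: (v) [active(b), cold(b), small(b) => valid(a)]. New: valid(a).
Round 2: (ii) [valid(a), swims(a) => flagged(a)]; (iii) [valid(a), bird(b) => green(b)]; (iv) [swims(a), valid(a) => blue(b)]. New: flagged(a), green(b), blue(b).
Round 3: (i) [green(b), cold(b) => stale(b)]; (vi) [green(b), flagged(a) => mammal(item1)]. New: stale(b), mammal(item1).
stale(b) first appears in round 3.

3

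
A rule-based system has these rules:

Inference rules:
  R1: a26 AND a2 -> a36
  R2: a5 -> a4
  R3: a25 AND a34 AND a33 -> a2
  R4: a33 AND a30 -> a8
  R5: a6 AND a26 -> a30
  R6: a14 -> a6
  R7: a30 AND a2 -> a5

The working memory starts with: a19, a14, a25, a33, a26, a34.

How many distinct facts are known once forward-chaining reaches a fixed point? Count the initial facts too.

13

[1] R3 [a25 AND a34 AND a33 -> a2]; R6 [a14 -> a6]. ⇒ new: a2, a6.
[2] R1 [a26 AND a2 -> a36]; R5 [a6 AND a26 -> a30]. ⇒ new: a36, a30.
[3] R4 [a33 AND a30 -> a8]; R7 [a30 AND a2 -> a5]. ⇒ new: a8, a5.
[4] R2 [a5 -> a4]. ⇒ new: a4.
Closure: {a14, a19, a2, a25, a26, a30, a33, a34, a36, a4, a5, a6, a8} — 13 facts.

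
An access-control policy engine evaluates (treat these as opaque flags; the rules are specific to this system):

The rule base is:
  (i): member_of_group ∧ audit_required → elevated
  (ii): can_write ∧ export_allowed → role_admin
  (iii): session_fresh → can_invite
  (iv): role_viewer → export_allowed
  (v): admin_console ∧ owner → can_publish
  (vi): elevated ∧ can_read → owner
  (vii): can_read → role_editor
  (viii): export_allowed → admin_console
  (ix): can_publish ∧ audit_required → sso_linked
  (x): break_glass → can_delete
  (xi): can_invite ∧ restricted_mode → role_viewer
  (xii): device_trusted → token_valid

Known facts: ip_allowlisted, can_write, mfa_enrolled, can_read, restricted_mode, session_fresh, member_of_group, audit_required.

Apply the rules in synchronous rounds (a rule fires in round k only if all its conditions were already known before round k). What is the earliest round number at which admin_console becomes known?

[1] (i) [member_of_group ∧ audit_required → elevated]; (iii) [session_fresh → can_invite]; (vii) [can_read → role_editor]. ⇒ new: elevated, can_invite, role_editor.
[2] (vi) [elevated ∧ can_read → owner]; (xi) [can_invite ∧ restricted_mode → role_viewer]. ⇒ new: owner, role_viewer.
[3] (iv) [role_viewer → export_allowed]. ⇒ new: export_allowed.
[4] (ii) [can_write ∧ export_allowed → role_admin]; (viii) [export_allowed → admin_console]. ⇒ new: role_admin, admin_console.
admin_console first appears in round 4.

4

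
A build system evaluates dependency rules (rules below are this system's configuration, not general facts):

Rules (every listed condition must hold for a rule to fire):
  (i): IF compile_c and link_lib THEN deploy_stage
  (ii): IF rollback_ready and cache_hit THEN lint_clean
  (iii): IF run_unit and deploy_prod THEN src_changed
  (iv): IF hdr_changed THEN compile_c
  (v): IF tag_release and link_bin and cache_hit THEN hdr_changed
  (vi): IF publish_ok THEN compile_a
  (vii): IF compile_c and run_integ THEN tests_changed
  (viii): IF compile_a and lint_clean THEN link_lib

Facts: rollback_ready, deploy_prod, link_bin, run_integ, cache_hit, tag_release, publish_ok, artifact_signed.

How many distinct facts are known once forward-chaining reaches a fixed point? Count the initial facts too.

Round 1: (ii) [IF rollback_ready and cache_hit THEN lint_clean]; (v) [IF tag_release and link_bin and cache_hit THEN hdr_changed]; (vi) [IF publish_ok THEN compile_a]. New: lint_clean, hdr_changed, compile_a.
Round 2: (iv) [IF hdr_changed THEN compile_c]; (viii) [IF compile_a and lint_clean THEN link_lib]. New: compile_c, link_lib.
Round 3: (i) [IF compile_c and link_lib THEN deploy_stage]; (vii) [IF compile_c and run_integ THEN tests_changed]. New: deploy_stage, tests_changed.
Closure: {artifact_signed, cache_hit, compile_a, compile_c, deploy_prod, deploy_stage, hdr_changed, link_bin, link_lib, lint_clean, publish_ok, rollback_ready, run_integ, tag_release, tests_changed} — 15 facts.

15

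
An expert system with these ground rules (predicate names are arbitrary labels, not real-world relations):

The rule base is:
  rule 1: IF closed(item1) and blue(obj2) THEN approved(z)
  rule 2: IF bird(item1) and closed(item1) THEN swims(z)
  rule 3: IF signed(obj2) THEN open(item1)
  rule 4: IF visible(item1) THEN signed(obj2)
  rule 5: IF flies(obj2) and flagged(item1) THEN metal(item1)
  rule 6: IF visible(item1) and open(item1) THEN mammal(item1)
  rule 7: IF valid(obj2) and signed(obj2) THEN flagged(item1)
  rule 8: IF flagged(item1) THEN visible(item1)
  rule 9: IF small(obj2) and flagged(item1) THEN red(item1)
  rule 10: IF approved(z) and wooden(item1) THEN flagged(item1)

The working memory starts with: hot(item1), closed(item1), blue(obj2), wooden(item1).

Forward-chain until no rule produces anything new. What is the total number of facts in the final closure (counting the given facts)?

Round 1: rule 1 [IF closed(item1) and blue(obj2) THEN approved(z)]. Adds approved(z).
Round 2: rule 10 [IF approved(z) and wooden(item1) THEN flagged(item1)]. Adds flagged(item1).
Round 3: rule 8 [IF flagged(item1) THEN visible(item1)]. Adds visible(item1).
Round 4: rule 4 [IF visible(item1) THEN signed(obj2)]. Adds signed(obj2).
Round 5: rule 3 [IF signed(obj2) THEN open(item1)]. Adds open(item1).
Round 6: rule 6 [IF visible(item1) and open(item1) THEN mammal(item1)]. Adds mammal(item1).
Closure: {approved(z), blue(obj2), closed(item1), flagged(item1), hot(item1), mammal(item1), open(item1), signed(obj2), visible(item1), wooden(item1)} — 10 facts.

10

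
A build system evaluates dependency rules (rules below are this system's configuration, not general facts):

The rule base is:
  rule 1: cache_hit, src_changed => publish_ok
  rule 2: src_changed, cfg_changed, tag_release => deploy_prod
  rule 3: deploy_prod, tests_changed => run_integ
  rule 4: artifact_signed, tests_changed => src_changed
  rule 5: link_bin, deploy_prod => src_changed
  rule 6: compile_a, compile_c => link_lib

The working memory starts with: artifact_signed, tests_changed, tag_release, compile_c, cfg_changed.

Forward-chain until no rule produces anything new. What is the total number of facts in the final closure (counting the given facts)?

8

Round 1: rule 4 [artifact_signed, tests_changed => src_changed]. Adds src_changed.
Round 2: rule 2 [src_changed, cfg_changed, tag_release => deploy_prod]. Adds deploy_prod.
Round 3: rule 3 [deploy_prod, tests_changed => run_integ]. Adds run_integ.
Closure: {artifact_signed, cfg_changed, compile_c, deploy_prod, run_integ, src_changed, tag_release, tests_changed} — 8 facts.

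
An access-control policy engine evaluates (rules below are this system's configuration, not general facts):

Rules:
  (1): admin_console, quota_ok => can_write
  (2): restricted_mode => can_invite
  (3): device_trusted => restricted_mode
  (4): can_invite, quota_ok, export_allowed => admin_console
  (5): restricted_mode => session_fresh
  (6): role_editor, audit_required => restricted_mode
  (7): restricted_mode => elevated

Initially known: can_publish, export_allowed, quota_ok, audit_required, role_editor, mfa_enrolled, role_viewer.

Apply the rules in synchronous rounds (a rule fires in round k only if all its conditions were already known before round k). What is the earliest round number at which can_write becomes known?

4

Round 1: (6) [role_editor, audit_required => restricted_mode]. Adds restricted_mode.
Round 2: (2) [restricted_mode => can_invite]; (5) [restricted_mode => session_fresh]; (7) [restricted_mode => elevated]. Adds can_invite, session_fresh, elevated.
Round 3: (4) [can_invite, quota_ok, export_allowed => admin_console]. Adds admin_console.
Round 4: (1) [admin_console, quota_ok => can_write]. Adds can_write.
can_write first appears in round 4.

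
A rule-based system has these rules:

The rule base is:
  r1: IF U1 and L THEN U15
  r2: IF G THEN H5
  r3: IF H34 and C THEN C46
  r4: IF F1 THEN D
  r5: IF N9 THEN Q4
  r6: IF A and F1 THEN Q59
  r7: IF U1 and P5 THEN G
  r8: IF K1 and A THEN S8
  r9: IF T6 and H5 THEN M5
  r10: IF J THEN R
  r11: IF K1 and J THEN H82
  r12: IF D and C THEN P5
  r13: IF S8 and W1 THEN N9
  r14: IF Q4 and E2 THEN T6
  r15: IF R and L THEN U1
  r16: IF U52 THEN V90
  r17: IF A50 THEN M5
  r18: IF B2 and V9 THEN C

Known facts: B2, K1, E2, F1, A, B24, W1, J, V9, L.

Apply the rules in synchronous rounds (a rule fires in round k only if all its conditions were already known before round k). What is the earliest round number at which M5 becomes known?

Round 1 — r4, r6, r8, r10, r11, r18, derive D, Q59, S8, R, H82, C.
Round 2 — r12, r13, r15, derive P5, N9, U1.
Round 3 — r1, r5, r7, derive U15, Q4, G.
Round 4 — r2, r14, derive H5, T6.
Round 5 — r9, derive M5.
M5 first appears in round 5.

5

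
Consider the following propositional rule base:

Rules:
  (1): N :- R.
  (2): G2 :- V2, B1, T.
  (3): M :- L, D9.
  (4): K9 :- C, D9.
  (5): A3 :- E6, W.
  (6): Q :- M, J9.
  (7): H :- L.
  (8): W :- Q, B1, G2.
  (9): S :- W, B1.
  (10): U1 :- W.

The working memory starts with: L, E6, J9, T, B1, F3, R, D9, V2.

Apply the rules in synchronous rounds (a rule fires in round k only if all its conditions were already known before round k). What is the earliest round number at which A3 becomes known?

4

Round 1: (1) [N :- R.]; (2) [G2 :- V2, B1, T.]; (3) [M :- L, D9.]; (7) [H :- L.]. Adds N, G2, M, H.
Round 2: (6) [Q :- M, J9.]. Adds Q.
Round 3: (8) [W :- Q, B1, G2.]. Adds W.
Round 4: (5) [A3 :- E6, W.]; (9) [S :- W, B1.]; (10) [U1 :- W.]. Adds A3, S, U1.
A3 first appears in round 4.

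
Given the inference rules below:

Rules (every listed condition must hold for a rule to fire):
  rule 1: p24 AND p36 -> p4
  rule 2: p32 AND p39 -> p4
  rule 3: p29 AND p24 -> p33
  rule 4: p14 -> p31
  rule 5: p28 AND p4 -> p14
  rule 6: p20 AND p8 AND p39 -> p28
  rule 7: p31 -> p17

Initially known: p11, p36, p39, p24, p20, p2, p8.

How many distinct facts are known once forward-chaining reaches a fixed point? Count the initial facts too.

12

Round 1 fires rule 1, rule 6, giving p4, p28.
Round 2 fires rule 5, giving p14.
Round 3 fires rule 4, giving p31.
Round 4 fires rule 7, giving p17.
Closure: {p11, p14, p17, p2, p20, p24, p28, p31, p36, p39, p4, p8} — 12 facts.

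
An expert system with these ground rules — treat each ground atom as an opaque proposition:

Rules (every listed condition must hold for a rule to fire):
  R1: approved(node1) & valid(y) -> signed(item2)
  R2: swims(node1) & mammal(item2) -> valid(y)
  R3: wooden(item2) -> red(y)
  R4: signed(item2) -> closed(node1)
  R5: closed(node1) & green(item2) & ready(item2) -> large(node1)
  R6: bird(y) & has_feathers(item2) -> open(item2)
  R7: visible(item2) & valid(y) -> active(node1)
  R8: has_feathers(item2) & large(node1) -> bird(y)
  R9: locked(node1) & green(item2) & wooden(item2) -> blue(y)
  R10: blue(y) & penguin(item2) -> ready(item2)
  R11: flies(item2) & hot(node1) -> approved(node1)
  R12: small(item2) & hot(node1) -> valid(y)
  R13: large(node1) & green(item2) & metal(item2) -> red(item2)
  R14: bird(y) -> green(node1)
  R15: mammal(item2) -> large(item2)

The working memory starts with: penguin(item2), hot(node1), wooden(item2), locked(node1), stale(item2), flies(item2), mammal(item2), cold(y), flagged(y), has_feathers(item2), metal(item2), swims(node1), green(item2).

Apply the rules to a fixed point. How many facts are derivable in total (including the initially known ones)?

26

Round 1 fires R2, R3, R9, R11, R15, giving valid(y), red(y), blue(y), approved(node1), large(item2).
Round 2 fires R1, R10, giving signed(item2), ready(item2).
Round 3 fires R4, giving closed(node1).
Round 4 fires R5, giving large(node1).
Round 5 fires R8, R13, giving bird(y), red(item2).
Round 6 fires R6, R14, giving open(item2), green(node1).
Closure: {approved(node1), bird(y), blue(y), closed(node1), cold(y), flagged(y), flies(item2), green(item2), green(node1), has_feathers(item2), hot(node1), large(item2), large(node1), locked(node1), mammal(item2), metal(item2), open(item2), penguin(item2), ready(item2), red(item2), red(y), signed(item2), stale(item2), swims(node1), valid(y), wooden(item2)} — 26 facts.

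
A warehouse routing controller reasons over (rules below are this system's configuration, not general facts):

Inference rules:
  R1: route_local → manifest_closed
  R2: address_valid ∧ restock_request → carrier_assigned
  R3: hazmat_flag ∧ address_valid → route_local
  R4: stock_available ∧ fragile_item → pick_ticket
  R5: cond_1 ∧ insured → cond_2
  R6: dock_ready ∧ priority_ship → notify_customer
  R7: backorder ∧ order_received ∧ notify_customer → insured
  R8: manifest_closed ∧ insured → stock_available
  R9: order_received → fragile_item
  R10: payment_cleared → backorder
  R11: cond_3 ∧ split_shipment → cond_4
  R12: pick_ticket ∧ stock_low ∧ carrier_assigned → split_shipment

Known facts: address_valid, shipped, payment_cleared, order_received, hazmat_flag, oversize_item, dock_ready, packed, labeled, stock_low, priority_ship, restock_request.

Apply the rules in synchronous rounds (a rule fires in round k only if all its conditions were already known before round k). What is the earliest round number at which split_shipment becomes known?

5

Round 1 fires R2, R3, R6, R9, R10, giving carrier_assigned, route_local, notify_customer, fragile_item, backorder.
Round 2 fires R1, R7, giving manifest_closed, insured.
Round 3 fires R8, giving stock_available.
Round 4 fires R4, giving pick_ticket.
Round 5 fires R12, giving split_shipment.
split_shipment first appears in round 5.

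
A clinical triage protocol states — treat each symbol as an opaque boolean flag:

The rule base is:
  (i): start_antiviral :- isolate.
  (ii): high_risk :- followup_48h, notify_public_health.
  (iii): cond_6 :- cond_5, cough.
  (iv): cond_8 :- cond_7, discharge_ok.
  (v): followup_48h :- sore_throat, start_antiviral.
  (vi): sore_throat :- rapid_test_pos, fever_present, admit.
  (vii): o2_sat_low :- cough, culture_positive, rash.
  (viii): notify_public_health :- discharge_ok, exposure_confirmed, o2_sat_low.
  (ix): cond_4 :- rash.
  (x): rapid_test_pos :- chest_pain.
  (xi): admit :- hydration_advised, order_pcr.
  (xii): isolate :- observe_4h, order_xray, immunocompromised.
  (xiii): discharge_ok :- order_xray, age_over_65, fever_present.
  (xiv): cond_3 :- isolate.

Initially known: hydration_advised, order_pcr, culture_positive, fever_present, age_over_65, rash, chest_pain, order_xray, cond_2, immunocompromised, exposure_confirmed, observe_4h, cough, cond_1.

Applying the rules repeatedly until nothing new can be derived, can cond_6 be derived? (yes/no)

Round 1: (vii) [o2_sat_low :- cough, culture_positive, rash.]; (ix) [cond_4 :- rash.]; (x) [rapid_test_pos :- chest_pain.]; (xi) [admit :- hydration_advised, order_pcr.]; (xii) [isolate :- observe_4h, order_xray, immunocompromised.]; (xiii) [discharge_ok :- order_xray, age_over_65, fever_present.]. New: o2_sat_low, cond_4, rapid_test_pos, admit, isolate, discharge_ok.
Round 2: (i) [start_antiviral :- isolate.]; (vi) [sore_throat :- rapid_test_pos, fever_present, admit.]; (viii) [notify_public_health :- discharge_ok, exposure_confirmed, o2_sat_low.]; (xiv) [cond_3 :- isolate.]. New: start_antiviral, sore_throat, notify_public_health, cond_3.
Round 3: (v) [followup_48h :- sore_throat, start_antiviral.]. New: followup_48h.
Round 4: (ii) [high_risk :- followup_48h, notify_public_health.]. New: high_risk.
Fixed point reached. cond_6 is concluded only by (iii); (iii) needs cond_5 (never derived).

no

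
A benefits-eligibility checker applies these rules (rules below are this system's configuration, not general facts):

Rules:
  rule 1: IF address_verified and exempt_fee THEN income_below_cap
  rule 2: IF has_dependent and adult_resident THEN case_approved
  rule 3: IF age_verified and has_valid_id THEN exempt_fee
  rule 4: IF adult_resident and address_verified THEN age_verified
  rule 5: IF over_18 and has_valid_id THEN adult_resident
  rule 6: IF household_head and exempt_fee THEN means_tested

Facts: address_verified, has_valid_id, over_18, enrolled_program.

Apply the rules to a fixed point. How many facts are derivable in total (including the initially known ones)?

Round 1: rule 5 [IF over_18 and has_valid_id THEN adult_resident]. New: adult_resident.
Round 2: rule 4 [IF adult_resident and address_verified THEN age_verified]. New: age_verified.
Round 3: rule 3 [IF age_verified and has_valid_id THEN exempt_fee]. New: exempt_fee.
Round 4: rule 1 [IF address_verified and exempt_fee THEN income_below_cap]. New: income_below_cap.
Closure: {address_verified, adult_resident, age_verified, enrolled_program, exempt_fee, has_valid_id, income_below_cap, over_18} — 8 facts.

8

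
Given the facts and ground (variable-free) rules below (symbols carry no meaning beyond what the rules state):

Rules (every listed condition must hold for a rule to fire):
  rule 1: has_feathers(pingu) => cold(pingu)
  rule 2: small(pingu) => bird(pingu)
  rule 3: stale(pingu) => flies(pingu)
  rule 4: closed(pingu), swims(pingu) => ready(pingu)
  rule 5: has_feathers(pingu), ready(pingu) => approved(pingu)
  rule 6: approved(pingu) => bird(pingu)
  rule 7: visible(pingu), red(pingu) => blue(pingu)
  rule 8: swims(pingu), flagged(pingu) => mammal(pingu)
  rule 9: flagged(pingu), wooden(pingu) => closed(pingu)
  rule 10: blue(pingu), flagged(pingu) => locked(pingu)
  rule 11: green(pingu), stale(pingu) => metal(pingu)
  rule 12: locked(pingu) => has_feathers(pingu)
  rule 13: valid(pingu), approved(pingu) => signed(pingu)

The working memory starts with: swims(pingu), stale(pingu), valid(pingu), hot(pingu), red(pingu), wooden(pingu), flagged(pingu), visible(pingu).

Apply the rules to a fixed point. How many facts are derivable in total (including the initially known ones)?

19

Round 1: rule 3 [stale(pingu) => flies(pingu)]; rule 7 [visible(pingu), red(pingu) => blue(pingu)]; rule 8 [swims(pingu), flagged(pingu) => mammal(pingu)]; rule 9 [flagged(pingu), wooden(pingu) => closed(pingu)]. New: flies(pingu), blue(pingu), mammal(pingu), closed(pingu).
Round 2: rule 4 [closed(pingu), swims(pingu) => ready(pingu)]; rule 10 [blue(pingu), flagged(pingu) => locked(pingu)]. New: ready(pingu), locked(pingu).
Round 3: rule 12 [locked(pingu) => has_feathers(pingu)]. New: has_feathers(pingu).
Round 4: rule 1 [has_feathers(pingu) => cold(pingu)]; rule 5 [has_feathers(pingu), ready(pingu) => approved(pingu)]. New: cold(pingu), approved(pingu).
Round 5: rule 6 [approved(pingu) => bird(pingu)]; rule 13 [valid(pingu), approved(pingu) => signed(pingu)]. New: bird(pingu), signed(pingu).
Closure: {approved(pingu), bird(pingu), blue(pingu), closed(pingu), cold(pingu), flagged(pingu), flies(pingu), has_feathers(pingu), hot(pingu), locked(pingu), mammal(pingu), ready(pingu), red(pingu), signed(pingu), stale(pingu), swims(pingu), valid(pingu), visible(pingu), wooden(pingu)} — 19 facts.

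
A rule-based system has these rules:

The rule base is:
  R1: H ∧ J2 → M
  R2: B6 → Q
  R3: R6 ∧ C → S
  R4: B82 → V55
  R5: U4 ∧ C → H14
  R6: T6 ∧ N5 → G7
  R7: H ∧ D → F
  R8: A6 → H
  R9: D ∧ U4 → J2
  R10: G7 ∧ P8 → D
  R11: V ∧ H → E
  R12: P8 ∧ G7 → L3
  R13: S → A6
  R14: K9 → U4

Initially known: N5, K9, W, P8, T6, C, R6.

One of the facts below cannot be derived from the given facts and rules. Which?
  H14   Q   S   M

Round 1: R3 [R6 ∧ C → S]; R6 [T6 ∧ N5 → G7]; R14 [K9 → U4]. New: S, G7, U4.
Round 2: R5 [U4 ∧ C → H14]; R10 [G7 ∧ P8 → D]; R12 [P8 ∧ G7 → L3]; R13 [S → A6]. New: H14, D, L3, A6.
Round 3: R8 [A6 → H]; R9 [D ∧ U4 → J2]. New: H, J2.
Round 4: R1 [H ∧ J2 → M]; R7 [H ∧ D → F]. New: M, F.
Derived: M (round 4), S (round 1), H14 (round 2). Q never appears in any round.

Q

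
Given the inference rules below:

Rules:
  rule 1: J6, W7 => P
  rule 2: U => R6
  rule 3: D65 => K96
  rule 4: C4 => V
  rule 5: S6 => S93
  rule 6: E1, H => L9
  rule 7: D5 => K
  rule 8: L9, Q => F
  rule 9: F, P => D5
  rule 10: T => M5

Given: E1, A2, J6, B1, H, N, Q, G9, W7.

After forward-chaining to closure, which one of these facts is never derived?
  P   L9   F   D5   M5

Round 1: rule 1 [J6, W7 => P]; rule 6 [E1, H => L9]. New: P, L9.
Round 2: rule 8 [L9, Q => F]. New: F.
Round 3: rule 9 [F, P => D5]. New: D5.
Round 4: rule 7 [D5 => K]. New: K.
Derived: D5 (round 3), P (round 1), F (round 2), L9 (round 1). M5 never appears in any round.

M5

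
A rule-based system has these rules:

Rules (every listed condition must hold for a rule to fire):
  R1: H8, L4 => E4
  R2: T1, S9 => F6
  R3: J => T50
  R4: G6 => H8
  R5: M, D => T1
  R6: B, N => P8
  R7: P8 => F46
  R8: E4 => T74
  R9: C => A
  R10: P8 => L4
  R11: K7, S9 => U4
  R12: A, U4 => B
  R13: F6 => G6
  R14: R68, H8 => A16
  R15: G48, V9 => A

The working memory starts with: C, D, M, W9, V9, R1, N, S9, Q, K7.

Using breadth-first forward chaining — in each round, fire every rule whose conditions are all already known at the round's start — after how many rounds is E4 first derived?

5

Round 1 fires R5, R9, R11, giving T1, A, U4.
Round 2 fires R2, R12, giving F6, B.
Round 3 fires R6, R13, giving P8, G6.
Round 4 fires R4, R7, R10, giving H8, F46, L4.
Round 5 fires R1, giving E4.
E4 first appears in round 5.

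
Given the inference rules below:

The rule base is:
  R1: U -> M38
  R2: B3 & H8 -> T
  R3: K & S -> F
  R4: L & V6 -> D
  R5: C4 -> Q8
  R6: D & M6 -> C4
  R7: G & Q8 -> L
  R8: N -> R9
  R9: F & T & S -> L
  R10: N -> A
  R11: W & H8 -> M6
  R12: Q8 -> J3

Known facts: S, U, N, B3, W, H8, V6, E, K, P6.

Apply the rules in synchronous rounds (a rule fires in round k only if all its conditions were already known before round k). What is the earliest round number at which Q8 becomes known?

5

Round 1: R1 [U -> M38]; R2 [B3 & H8 -> T]; R3 [K & S -> F]; R8 [N -> R9]; R10 [N -> A]; R11 [W & H8 -> M6]. Adds M38, T, F, R9, A, M6.
Round 2: R9 [F & T & S -> L]. Adds L.
Round 3: R4 [L & V6 -> D]. Adds D.
Round 4: R6 [D & M6 -> C4]. Adds C4.
Round 5: R5 [C4 -> Q8]. Adds Q8.
Q8 first appears in round 5.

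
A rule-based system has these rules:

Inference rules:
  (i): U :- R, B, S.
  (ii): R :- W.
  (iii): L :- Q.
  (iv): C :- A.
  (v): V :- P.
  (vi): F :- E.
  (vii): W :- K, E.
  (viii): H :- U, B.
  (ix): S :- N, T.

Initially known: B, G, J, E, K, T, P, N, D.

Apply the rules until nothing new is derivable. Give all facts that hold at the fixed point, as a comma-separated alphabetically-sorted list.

B, D, E, F, G, H, J, K, N, P, R, S, T, U, V, W

Round 1: (v) [V :- P.]; (vi) [F :- E.]; (vii) [W :- K, E.]; (ix) [S :- N, T.]. New: V, F, W, S.
Round 2: (ii) [R :- W.]. New: R.
Round 3: (i) [U :- R, B, S.]. New: U.
Round 4: (viii) [H :- U, B.]. New: H.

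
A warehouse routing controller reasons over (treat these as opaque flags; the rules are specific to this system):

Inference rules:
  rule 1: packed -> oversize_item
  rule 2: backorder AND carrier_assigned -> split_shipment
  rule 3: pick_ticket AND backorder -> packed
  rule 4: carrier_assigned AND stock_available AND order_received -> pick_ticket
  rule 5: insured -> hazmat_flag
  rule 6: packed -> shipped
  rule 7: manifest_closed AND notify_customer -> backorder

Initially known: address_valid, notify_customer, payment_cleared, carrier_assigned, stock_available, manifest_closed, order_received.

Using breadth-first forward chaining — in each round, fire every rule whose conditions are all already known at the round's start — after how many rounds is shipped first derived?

3

Round 1: rule 4 [carrier_assigned AND stock_available AND order_received -> pick_ticket]; rule 7 [manifest_closed AND notify_customer -> backorder]. New: pick_ticket, backorder.
Round 2: rule 2 [backorder AND carrier_assigned -> split_shipment]; rule 3 [pick_ticket AND backorder -> packed]. New: split_shipment, packed.
Round 3: rule 1 [packed -> oversize_item]; rule 6 [packed -> shipped]. New: oversize_item, shipped.
shipped first appears in round 3.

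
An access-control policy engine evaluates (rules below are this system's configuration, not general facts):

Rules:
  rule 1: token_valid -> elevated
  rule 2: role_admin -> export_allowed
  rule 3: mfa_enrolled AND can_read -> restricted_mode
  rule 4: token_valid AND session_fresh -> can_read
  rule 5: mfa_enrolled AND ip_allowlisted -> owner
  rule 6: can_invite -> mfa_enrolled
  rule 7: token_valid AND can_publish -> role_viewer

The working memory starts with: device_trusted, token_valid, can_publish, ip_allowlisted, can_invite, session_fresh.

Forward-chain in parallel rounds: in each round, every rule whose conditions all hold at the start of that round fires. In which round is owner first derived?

2

[1] rule 1 [token_valid -> elevated]; rule 4 [token_valid AND session_fresh -> can_read]; rule 6 [can_invite -> mfa_enrolled]; rule 7 [token_valid AND can_publish -> role_viewer]. ⇒ new: elevated, can_read, mfa_enrolled, role_viewer.
[2] rule 3 [mfa_enrolled AND can_read -> restricted_mode]; rule 5 [mfa_enrolled AND ip_allowlisted -> owner]. ⇒ new: restricted_mode, owner.
owner first appears in round 2.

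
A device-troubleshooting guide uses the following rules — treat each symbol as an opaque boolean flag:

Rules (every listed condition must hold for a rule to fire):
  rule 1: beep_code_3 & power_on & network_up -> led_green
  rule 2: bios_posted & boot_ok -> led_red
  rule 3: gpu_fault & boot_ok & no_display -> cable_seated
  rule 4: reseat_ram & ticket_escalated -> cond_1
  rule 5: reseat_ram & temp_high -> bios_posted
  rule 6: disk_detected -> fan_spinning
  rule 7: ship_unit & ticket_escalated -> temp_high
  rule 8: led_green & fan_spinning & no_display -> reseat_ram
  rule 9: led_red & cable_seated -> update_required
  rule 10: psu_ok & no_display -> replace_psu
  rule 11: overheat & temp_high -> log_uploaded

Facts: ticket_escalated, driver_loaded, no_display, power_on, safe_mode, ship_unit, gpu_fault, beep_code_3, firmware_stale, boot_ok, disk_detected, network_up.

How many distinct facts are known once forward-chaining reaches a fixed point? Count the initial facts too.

Round 1 — rule 1, rule 3, rule 6, rule 7, derive led_green, cable_seated, fan_spinning, temp_high.
Round 2 — rule 8, derive reseat_ram.
Round 3 — rule 4, rule 5, derive cond_1, bios_posted.
Round 4 — rule 2, derive led_red.
Round 5 — rule 9, derive update_required.
Closure: {beep_code_3, bios_posted, boot_ok, cable_seated, cond_1, disk_detected, driver_loaded, fan_spinning, firmware_stale, gpu_fault, led_green, led_red, network_up, no_display, power_on, reseat_ram, safe_mode, ship_unit, temp_high, ticket_escalated, update_required} — 21 facts.

21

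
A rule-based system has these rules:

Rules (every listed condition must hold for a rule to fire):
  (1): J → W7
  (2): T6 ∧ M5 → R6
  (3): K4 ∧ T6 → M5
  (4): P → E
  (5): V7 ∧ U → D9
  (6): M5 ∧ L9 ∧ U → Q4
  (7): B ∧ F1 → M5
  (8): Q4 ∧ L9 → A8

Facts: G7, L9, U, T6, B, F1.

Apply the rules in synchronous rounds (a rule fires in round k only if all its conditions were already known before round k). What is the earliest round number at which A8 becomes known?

3

Round 1: (7) [B ∧ F1 → M5]. New: M5.
Round 2: (2) [T6 ∧ M5 → R6]; (6) [M5 ∧ L9 ∧ U → Q4]. New: R6, Q4.
Round 3: (8) [Q4 ∧ L9 → A8]. New: A8.
A8 first appears in round 3.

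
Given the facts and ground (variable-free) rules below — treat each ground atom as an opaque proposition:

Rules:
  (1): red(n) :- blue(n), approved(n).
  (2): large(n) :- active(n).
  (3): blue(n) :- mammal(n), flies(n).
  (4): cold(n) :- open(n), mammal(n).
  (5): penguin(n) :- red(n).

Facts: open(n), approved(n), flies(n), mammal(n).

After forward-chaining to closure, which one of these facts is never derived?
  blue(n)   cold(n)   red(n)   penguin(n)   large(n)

large(n)

Round 1: (3) [blue(n) :- mammal(n), flies(n).]; (4) [cold(n) :- open(n), mammal(n).]. Adds blue(n), cold(n).
Round 2: (1) [red(n) :- blue(n), approved(n).]. Adds red(n).
Round 3: (5) [penguin(n) :- red(n).]. Adds penguin(n).
Derived: cold(n) (round 1), blue(n) (round 1), red(n) (round 2), penguin(n) (round 3). large(n) never appears in any round.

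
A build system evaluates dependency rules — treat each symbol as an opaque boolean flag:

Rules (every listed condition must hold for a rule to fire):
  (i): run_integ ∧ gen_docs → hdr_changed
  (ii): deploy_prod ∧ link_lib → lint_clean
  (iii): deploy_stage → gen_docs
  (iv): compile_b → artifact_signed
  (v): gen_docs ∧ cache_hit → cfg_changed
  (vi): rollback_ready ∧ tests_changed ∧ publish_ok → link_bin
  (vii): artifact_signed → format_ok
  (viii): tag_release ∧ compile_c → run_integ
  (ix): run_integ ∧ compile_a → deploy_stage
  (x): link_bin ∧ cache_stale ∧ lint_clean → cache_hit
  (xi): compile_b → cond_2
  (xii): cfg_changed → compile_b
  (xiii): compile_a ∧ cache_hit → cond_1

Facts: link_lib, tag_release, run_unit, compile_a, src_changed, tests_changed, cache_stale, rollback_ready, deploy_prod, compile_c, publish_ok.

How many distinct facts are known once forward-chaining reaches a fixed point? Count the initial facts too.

24

Round 1 — (ii), (vi), (viii), derive lint_clean, link_bin, run_integ.
Round 2 — (ix), (x), derive deploy_stage, cache_hit.
Round 3 — (iii), (xiii), derive gen_docs, cond_1.
Round 4 — (i), (v), derive hdr_changed, cfg_changed.
Round 5 — (xii), derive compile_b.
Round 6 — (iv), (xi), derive artifact_signed, cond_2.
Round 7 — (vii), derive format_ok.
Closure: {artifact_signed, cache_hit, cache_stale, cfg_changed, compile_a, compile_b, compile_c, cond_1, cond_2, deploy_prod, deploy_stage, format_ok, gen_docs, hdr_changed, link_bin, link_lib, lint_clean, publish_ok, rollback_ready, run_integ, run_unit, src_changed, tag_release, tests_changed} — 24 facts.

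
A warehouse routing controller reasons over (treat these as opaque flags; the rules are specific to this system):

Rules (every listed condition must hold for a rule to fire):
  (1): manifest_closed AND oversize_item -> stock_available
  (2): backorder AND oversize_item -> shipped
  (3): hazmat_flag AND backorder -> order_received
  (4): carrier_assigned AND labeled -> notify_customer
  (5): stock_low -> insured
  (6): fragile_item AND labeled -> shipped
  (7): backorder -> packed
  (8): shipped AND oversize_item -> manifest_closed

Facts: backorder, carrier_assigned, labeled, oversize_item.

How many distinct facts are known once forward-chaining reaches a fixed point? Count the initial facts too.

9

Round 1 — (2), (4), (7), derive shipped, notify_customer, packed.
Round 2 — (8), derive manifest_closed.
Round 3 — (1), derive stock_available.
Closure: {backorder, carrier_assigned, labeled, manifest_closed, notify_customer, oversize_item, packed, shipped, stock_available} — 9 facts.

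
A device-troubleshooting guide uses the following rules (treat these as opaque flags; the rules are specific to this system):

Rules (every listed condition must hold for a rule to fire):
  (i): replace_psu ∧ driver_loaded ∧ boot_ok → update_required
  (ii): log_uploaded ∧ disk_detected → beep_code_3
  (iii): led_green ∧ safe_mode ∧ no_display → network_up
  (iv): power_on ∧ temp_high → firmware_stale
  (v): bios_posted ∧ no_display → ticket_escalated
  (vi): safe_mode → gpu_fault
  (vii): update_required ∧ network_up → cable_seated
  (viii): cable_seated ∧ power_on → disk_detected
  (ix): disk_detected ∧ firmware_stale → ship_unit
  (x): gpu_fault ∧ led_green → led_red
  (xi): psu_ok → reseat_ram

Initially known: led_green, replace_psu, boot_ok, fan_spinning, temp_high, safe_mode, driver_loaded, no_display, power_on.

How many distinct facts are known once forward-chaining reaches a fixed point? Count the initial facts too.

17

[1] (i) [replace_psu ∧ driver_loaded ∧ boot_ok → update_required]; (iii) [led_green ∧ safe_mode ∧ no_display → network_up]; (iv) [power_on ∧ temp_high → firmware_stale]; (vi) [safe_mode → gpu_fault]. ⇒ new: update_required, network_up, firmware_stale, gpu_fault.
[2] (vii) [update_required ∧ network_up → cable_seated]; (x) [gpu_fault ∧ led_green → led_red]. ⇒ new: cable_seated, led_red.
[3] (viii) [cable_seated ∧ power_on → disk_detected]. ⇒ new: disk_detected.
[4] (ix) [disk_detected ∧ firmware_stale → ship_unit]. ⇒ new: ship_unit.
Closure: {boot_ok, cable_seated, disk_detected, driver_loaded, fan_spinning, firmware_stale, gpu_fault, led_green, led_red, network_up, no_display, power_on, replace_psu, safe_mode, ship_unit, temp_high, update_required} — 17 facts.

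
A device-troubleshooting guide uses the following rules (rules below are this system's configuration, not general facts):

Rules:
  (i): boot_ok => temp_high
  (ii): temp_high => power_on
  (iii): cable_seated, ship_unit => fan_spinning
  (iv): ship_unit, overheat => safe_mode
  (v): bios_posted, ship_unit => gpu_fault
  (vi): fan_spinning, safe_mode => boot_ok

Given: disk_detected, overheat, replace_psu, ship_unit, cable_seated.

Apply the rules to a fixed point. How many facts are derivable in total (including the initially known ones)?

10

[1] (iii) [cable_seated, ship_unit => fan_spinning]; (iv) [ship_unit, overheat => safe_mode]. ⇒ new: fan_spinning, safe_mode.
[2] (vi) [fan_spinning, safe_mode => boot_ok]. ⇒ new: boot_ok.
[3] (i) [boot_ok => temp_high]. ⇒ new: temp_high.
[4] (ii) [temp_high => power_on]. ⇒ new: power_on.
Closure: {boot_ok, cable_seated, disk_detected, fan_spinning, overheat, power_on, replace_psu, safe_mode, ship_unit, temp_high} — 10 facts.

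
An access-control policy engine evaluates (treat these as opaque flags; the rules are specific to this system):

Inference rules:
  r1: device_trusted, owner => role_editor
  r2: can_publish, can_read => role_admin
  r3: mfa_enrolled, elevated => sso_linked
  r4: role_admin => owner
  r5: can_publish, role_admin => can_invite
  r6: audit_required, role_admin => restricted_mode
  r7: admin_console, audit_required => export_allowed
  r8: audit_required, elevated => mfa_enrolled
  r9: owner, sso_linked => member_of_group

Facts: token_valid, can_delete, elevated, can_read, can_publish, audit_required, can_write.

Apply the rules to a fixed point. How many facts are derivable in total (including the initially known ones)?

14

[1] r2 [can_publish, can_read => role_admin]; r8 [audit_required, elevated => mfa_enrolled]. ⇒ new: role_admin, mfa_enrolled.
[2] r3 [mfa_enrolled, elevated => sso_linked]; r4 [role_admin => owner]; r5 [can_publish, role_admin => can_invite]; r6 [audit_required, role_admin => restricted_mode]. ⇒ new: sso_linked, owner, can_invite, restricted_mode.
[3] r9 [owner, sso_linked => member_of_group]. ⇒ new: member_of_group.
Closure: {audit_required, can_delete, can_invite, can_publish, can_read, can_write, elevated, member_of_group, mfa_enrolled, owner, restricted_mode, role_admin, sso_linked, token_valid} — 14 facts.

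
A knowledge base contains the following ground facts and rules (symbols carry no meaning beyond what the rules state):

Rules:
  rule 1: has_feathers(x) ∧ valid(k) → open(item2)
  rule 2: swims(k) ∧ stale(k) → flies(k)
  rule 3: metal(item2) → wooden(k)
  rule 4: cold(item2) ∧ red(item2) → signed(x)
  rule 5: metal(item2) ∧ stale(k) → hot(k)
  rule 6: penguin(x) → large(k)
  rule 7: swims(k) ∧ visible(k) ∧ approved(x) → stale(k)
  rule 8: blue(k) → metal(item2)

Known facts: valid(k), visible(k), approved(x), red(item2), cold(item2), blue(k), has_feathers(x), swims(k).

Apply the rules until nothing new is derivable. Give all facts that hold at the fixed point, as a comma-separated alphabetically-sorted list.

approved(x), blue(k), cold(item2), flies(k), has_feathers(x), hot(k), metal(item2), open(item2), red(item2), signed(x), stale(k), swims(k), valid(k), visible(k), wooden(k)

[1] rule 1 [has_feathers(x) ∧ valid(k) → open(item2)]; rule 4 [cold(item2) ∧ red(item2) → signed(x)]; rule 7 [swims(k) ∧ visible(k) ∧ approved(x) → stale(k)]; rule 8 [blue(k) → metal(item2)]. ⇒ new: open(item2), signed(x), stale(k), metal(item2).
[2] rule 2 [swims(k) ∧ stale(k) → flies(k)]; rule 3 [metal(item2) → wooden(k)]; rule 5 [metal(item2) ∧ stale(k) → hot(k)]. ⇒ new: flies(k), wooden(k), hot(k).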